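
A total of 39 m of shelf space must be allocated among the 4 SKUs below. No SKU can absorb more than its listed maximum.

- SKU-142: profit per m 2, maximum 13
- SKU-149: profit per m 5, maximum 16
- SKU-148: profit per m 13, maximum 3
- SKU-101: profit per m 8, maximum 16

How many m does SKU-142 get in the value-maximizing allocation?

4

Rank by profit per m: SKU-148 13 > SKU-101 8 > SKU-149 5 > SKU-142 2.
SKU-148 takes 3 to reach its cap of 3 — 36 left.
Give SKU-101 16 to hit its cap of 16 — 20 left.
SKU-149 takes 16 to reach its cap of 16 — 4 left.
SKU-142 has room for 13 but only 4 remain, so it gets 4.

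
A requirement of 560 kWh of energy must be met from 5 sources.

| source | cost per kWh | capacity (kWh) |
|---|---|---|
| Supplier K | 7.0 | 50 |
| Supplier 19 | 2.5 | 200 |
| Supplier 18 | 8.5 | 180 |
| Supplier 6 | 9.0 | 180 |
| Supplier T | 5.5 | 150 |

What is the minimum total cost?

Fill from the cheapest source first.
Take 200 from Supplier 19 at 2.5 ; need 360 more.
Take 150 from Supplier T at 5.5 ; need 210 more.
Take 50 from Supplier K at 7.0 ; need 160 more.
Supplier 18 (8.5): take the remaining 160 ; done.
Supplier 6: unused.
Cost = 200×2.5 + 150×5.5 + 50×7.0 + 160×8.5 = 3035.

3035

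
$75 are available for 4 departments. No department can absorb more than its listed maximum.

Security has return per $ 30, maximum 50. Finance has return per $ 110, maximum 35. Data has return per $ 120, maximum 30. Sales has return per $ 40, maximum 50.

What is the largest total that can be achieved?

Order the departments by return per $: Data 120 > Finance 110 > Sales 40 > Security 30.
Data: +30 to 30 (cap) — 45 left.
Finance: +35 to 35 (cap) — 10 left.
Only 10 left; Sales takes them to reach 10.
Total = 110×35 + 120×30 + 40×10 = 7850.

7850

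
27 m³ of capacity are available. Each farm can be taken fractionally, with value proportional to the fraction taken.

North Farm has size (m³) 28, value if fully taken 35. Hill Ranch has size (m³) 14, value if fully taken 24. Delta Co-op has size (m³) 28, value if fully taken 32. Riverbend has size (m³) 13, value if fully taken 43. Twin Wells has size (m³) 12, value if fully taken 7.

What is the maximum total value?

Sort by value density: Riverbend 43/13≈3.31, Hill Ranch 24/14≈1.71, North Farm 35/28≈1.25, Delta Co-op 32/28≈1.14, Twin Wells 7/12≈0.583.
Riverbend: take in full, 13 m³ for value 43 → 14 left.
Hill Ranch: take in full, 14 m³ for value 24 → 0 left.
Total value = 67.

67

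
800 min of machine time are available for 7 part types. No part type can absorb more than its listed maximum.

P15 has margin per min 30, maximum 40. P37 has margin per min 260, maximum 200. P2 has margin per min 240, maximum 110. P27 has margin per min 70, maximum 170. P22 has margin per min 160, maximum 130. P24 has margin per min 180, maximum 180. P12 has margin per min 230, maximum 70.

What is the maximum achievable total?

Rank by margin per min: P37 260 > P2 240 > P12 230 > P24 180 > P22 160 > P27 70 > P15 30.
P37 takes 200 to reach its cap of 200 ; 600 left.
P2: +110 to 110 (cap) ; 490 left.
P12 takes 70 to reach its cap of 70 ; 420 left.
Give P24 180 to hit its cap of 180 ; 240 left.
Give P22 130 to hit its cap of 130 ; 110 left.
P27 has room for 170 but only 110 remain, so it gets 110.
Total = 260×200 + 240×110 + 70×110 + 160×130 + 180×180 + 230×70 = 155400.

155400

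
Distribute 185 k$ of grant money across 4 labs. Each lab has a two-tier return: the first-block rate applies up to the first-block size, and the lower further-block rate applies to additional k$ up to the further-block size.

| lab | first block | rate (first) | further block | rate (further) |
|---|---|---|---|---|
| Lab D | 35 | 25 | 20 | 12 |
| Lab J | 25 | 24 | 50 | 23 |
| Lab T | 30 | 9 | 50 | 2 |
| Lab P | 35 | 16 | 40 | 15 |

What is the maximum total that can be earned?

Order all 8 blocks by rate: Lab D/first 25 > Lab J/first 24 > Lab J/second 23 > Lab P/first 16 > Lab P/second 15 > Lab D/second 12 > Lab T/first 9 > Lab T/second 2.
Lab D/first (25): +35 — 150 left.
Fill Lab J first block (25 at 24) — 125 left.
Lab J/second (23): +50 — 75 left.
Fill Lab P first block (35 at 16) — 40 left.
Lab P second at 15: fill all 40 — 0 left.
Total = 25×35 + 24×25 + 23×50 + 16×35 + 15×40 = 3785.

3785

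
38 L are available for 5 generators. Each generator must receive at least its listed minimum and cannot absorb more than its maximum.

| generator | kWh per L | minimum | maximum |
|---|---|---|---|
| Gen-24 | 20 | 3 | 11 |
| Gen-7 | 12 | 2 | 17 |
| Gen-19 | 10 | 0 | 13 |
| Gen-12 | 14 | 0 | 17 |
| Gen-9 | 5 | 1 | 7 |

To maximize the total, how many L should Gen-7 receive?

9

Meeting every minimum uses 3+2+0+0+1 = 6 L, leaving 32.
Rank by kWh per L: Gen-24 20 > Gen-12 14 > Gen-7 12 > Gen-19 10 > Gen-9 5.
Gen-24: +8 to 11 (cap) → 24 left.
Gen-12 takes 17 more to reach its cap of 17 → 7 left.
Gen-7 has room for 15 more but only 7 remain, so it gets 9.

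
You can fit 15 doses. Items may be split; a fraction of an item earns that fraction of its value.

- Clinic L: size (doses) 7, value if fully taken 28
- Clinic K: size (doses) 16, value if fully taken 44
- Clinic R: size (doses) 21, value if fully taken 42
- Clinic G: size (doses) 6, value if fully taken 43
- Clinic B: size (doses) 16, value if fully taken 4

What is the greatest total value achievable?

76.5

Sort by value density: Clinic G 43/6≈7.17, Clinic L 28/7≈4, Clinic K 44/16≈2.75, Clinic R 42/21≈2, Clinic B 4/16≈0.25.
All 6 doses of Clinic G fit (value 43) ; 9 remain.
All 7 doses of Clinic L fit (value 28) ; 2 remain.
Only 2 doses remain; take 2/16 of Clinic K for value 44×2/16 = 5.5.
Total value = 76.5.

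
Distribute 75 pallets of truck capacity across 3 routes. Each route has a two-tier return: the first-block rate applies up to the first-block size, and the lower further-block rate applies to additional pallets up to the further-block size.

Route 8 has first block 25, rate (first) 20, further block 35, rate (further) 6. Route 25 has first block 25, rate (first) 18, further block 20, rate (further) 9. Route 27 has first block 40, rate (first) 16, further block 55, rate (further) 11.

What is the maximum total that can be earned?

Treat each block as its own option and order by rate: Route 8/first 20 > Route 25/first 18 > Route 27/first 16 > Route 27/second 11 > Route 25/second 9 > Route 8/second 6.
Route 8 first at 20: fill all 25 ; 50 left.
Route 25/first (18): +25 ; 25 left.
25 remain; put them into Route 27 first at 16.
Total = 20×25 + 18×25 + 16×25 = 1350.

1350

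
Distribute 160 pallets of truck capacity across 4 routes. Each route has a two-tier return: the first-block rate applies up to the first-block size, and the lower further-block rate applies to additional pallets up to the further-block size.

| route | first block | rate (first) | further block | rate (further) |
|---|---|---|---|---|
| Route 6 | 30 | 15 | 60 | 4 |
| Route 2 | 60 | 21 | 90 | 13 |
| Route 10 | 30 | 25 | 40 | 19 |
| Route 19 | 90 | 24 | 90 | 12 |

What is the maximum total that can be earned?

Treat each block as its own option and order by rate: Route 10/T1 25 > Route 19/T1 24 > Route 2/T1 21 > Route 10/T2 19 > Route 6/T1 15 > Route 2/T2 13 > Route 19/T2 12 > Route 6/T2 4.
Route 10 T1 at 25: fill all 30 → 130 left.
Route 19/T1 (24): +90 → 40 left.
Route 2 T1 at 21: only 40 left, fill 40.
Total = 25×30 + 24×90 + 21×40 = 3750.

3750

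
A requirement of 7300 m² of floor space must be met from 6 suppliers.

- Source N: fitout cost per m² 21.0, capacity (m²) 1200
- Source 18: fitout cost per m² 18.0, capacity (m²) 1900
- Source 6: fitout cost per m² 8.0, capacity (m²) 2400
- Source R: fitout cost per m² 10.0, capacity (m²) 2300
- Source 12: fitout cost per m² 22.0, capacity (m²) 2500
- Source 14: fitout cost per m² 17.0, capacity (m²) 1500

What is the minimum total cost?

Cheapest first:
Source 6 (8.0): use full 2400 — 4900 m² to go.
Take 2300 from Source R at 10.0 — need 2600 more.
Source 14 (17.0): use full 1500 — 1100 m² to go.
Take 1100 from Source 18 at 18.0 to finish.
Source N, Source 12: unused.
Cost = 2400×8.0 + 2300×10.0 + 1500×17.0 + 1100×18.0 = 87500.

87500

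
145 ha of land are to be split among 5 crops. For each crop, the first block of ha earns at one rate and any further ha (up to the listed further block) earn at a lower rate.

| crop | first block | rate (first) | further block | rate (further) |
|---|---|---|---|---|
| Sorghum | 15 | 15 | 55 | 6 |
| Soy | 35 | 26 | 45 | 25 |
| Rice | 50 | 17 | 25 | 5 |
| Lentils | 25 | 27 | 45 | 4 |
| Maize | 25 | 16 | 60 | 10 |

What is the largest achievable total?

Treat each block as its own option and order by rate: Lentils/tier1 27 > Soy/tier1 26 > Soy/tier2 25 > Rice/tier1 17 > Maize/tier1 16 > Sorghum/tier1 15 > Maize/tier2 10 > Sorghum/tier2 6 > Rice/tier2 5 > Lentils/tier2 4.
Lentils/tier1 (27): +25 — 120 left.
Fill Soy tier1 block (35 at 26) — 85 left.
Soy tier2 at 25: fill all 45 — 40 left.
Rice/tier1: +40 of 50 at 17; pool empty.
Total = 27×25 + 26×35 + 25×45 + 17×40 = 3390.

3390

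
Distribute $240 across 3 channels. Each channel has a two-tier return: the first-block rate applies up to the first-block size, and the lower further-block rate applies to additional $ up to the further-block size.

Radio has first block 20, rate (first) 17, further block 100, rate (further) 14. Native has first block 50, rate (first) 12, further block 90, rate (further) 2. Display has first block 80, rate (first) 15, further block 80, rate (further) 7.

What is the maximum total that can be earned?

Treat each block as its own option and order by rate: Radio/tier1 17 > Display/tier1 15 > Radio/tier2 14 > Native/tier1 12 > Display/tier2 7 > Native/tier2 2.
Fill Radio tier1 block (20 at 17) → 220 left.
Display tier1 at 15: fill all 80 → 140 left.
Radio/tier2 (14): +100 → 40 left.
Native tier1 at 12: only 40 left, fill 40.
Total = 17×20 + 15×80 + 14×100 + 12×40 = 3420.

3420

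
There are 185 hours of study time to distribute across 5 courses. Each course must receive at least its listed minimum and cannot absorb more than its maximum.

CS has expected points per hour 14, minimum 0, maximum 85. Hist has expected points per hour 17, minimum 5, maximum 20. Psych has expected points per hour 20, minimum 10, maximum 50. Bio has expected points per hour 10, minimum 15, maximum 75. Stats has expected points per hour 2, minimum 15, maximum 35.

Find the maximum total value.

Meeting every minimum uses 0+5+10+15+15 = 45 hours, leaving 140.
Highest expected points per hour first: Psych 20 > Hist 17 > CS 14 > Bio 10 > Stats 2.
Give Psych 40 more to hit its cap of 50 — 100 left.
Hist takes 15 more to reach its cap of 20 — 85 left.
Give CS 85 more to hit its cap of 85 — 0 left.
Total = 14×85 + 17×20 + 20×50 + 10×15 + 2×15 = 2710.

2710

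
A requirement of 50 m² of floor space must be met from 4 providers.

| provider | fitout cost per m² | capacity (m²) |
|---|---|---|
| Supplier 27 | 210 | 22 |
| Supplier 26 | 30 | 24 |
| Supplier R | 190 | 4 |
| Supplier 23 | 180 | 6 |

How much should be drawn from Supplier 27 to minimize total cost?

Fill from the cheapest provider first.
Supplier 26 (30): use full 24 — 26 m² to go.
Take 6 from Supplier 23 at 180 — need 20 more.
Supplier R (190): use full 4 — 16 m² to go.
Supplier 27 (210): take the remaining 16 — done.

16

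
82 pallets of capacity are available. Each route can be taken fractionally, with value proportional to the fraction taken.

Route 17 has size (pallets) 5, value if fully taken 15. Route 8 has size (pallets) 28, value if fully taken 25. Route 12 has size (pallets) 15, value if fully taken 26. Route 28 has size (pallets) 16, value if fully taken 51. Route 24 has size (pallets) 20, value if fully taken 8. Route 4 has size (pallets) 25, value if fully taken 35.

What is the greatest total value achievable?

145.75

Best value per unit of size first: Route 28 51/16≈3.19, Route 17 15/5≈3, Route 12 26/15≈1.73, Route 4 35/25≈1.4, Route 8 25/28≈0.893, Route 24 8/20≈0.4.
All 16 pallets of Route 28 fit (value 51) ; 66 remain.
Take all of Route 17 (5 pallets, value 15) ; 61 pallets left.
Route 12: take in full, 15 pallets for value 26 ; 46 left.
Take all of Route 4 (25 pallets, value 35) ; 21 pallets left.
Only 21 pallets remain; take 21/28 of Route 8 for value 25×21/28 = 18.75.
Total value = 145.75.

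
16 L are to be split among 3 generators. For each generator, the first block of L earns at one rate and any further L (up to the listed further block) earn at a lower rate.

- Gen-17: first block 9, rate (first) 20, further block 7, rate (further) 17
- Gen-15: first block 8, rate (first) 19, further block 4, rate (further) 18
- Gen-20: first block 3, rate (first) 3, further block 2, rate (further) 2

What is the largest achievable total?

313

Rank every tier by rate: Gen-17/first 20 > Gen-15/first 19 > Gen-15/second 18 > Gen-17/second 17 > Gen-20/first 3 > Gen-20/second 2.
Gen-17/first (20): +9 → 7 left.
7 remain; put them into Gen-15 first at 19.
Total = 20×9 + 19×7 = 313.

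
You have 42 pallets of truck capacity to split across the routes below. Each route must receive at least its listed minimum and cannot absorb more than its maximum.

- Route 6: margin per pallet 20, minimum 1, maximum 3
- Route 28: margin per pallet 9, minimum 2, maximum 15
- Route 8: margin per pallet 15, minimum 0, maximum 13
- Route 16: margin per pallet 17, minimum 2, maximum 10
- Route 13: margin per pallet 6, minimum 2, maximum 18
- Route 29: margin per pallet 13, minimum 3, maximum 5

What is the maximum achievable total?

583

Meeting every minimum uses 1+2+0+2+2+3 = 10 pallets, leaving 32.
Rank by margin per pallet: Route 6 20 > Route 16 17 > Route 8 15 > Route 29 13 > Route 28 9 > Route 13 6.
Give Route 6 2 more to hit its cap of 3 ; 30 left.
Route 16 takes 8 more to reach its cap of 10 ; 22 left.
Route 8: +13 to 13 (cap) ; 9 left.
Give Route 29 2 more to hit its cap of 5 ; 7 left.
Route 28: +7 (room for 13) → 9. Pool exhausted.
Total = 20×3 + 9×9 + 15×13 + 17×10 + 6×2 + 13×5 = 583.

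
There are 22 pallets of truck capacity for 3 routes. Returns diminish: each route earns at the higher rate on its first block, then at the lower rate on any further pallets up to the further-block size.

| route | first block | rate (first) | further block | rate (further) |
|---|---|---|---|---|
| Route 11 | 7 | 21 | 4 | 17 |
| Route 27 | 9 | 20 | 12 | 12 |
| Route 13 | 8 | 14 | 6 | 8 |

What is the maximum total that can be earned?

423

Rank every tier by rate: Route 11/first 21 > Route 27/first 20 > Route 11/second 17 > Route 13/first 14 > Route 27/second 12 > Route 13/second 8.
Route 11 first at 21: fill all 7 ; 15 left.
Fill Route 27 first block (9 at 20) ; 6 left.
Route 11/second (17): +4 ; 2 left.
Route 13/first: +2 of 8 at 14; pool empty.
Total = 21×7 + 20×9 + 17×4 + 14×2 = 423.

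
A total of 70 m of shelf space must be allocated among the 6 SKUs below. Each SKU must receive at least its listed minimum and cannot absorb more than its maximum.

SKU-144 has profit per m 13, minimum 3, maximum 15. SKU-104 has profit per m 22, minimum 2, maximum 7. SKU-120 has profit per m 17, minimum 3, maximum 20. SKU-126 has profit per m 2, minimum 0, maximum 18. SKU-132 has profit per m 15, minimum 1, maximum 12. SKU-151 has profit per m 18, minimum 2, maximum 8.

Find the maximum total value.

1029

Meeting every minimum uses 3+2+3+0+1+2 = 11 m, leaving 59.
Highest profit per m first: SKU-104 22 > SKU-151 18 > SKU-120 17 > SKU-132 15 > SKU-144 13 > SKU-126 2.
Give SKU-104 5 more to hit its cap of 7 — 54 left.
Give SKU-151 6 more to hit its cap of 8 — 48 left.
SKU-120 takes 17 more to reach its cap of 20 — 31 left.
SKU-132: +11 to 12 (cap) — 20 left.
SKU-144 takes 12 more to reach its cap of 15 — 8 left.
SKU-126 has room for 18 more but only 8 remain, so it gets 8.
Total = 13×15 + 22×7 + 17×20 + 2×8 + 15×12 + 18×8 = 1029.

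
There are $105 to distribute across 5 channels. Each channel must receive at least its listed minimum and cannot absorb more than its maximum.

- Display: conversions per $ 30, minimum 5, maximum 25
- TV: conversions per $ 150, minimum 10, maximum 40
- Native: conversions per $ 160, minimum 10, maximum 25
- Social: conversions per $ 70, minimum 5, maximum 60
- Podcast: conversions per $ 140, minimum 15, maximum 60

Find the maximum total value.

Meeting every minimum uses 5+10+10+5+15 = 45 $, leaving 60.
Rank by conversions per $: Native 160 > TV 150 > Podcast 140 > Social 70 > Display 30.
Native takes 15 more to reach its cap of 25 ; 45 left.
TV takes 30 more to reach its cap of 40 ; 15 left.
Only 15 left; Podcast takes them to reach 30.
Total = 30×5 + 150×40 + 160×25 + 70×5 + 140×30 = 14700.

14700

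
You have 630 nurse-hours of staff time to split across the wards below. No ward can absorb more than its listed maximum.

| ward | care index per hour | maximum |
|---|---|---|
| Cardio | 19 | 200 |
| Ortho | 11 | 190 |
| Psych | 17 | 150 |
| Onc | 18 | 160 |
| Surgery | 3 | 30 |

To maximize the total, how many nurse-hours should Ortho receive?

120

Order the wards by care index per hour: Cardio 19 > Onc 18 > Psych 17 > Ortho 11 > Surgery 3.
Cardio takes 200 to reach its cap of 200 ; 430 left.
Onc takes 160 to reach its cap of 160 ; 270 left.
Psych takes 150 to reach its cap of 150 ; 120 left.
Ortho has room for 190 but only 120 remain, so it gets 120.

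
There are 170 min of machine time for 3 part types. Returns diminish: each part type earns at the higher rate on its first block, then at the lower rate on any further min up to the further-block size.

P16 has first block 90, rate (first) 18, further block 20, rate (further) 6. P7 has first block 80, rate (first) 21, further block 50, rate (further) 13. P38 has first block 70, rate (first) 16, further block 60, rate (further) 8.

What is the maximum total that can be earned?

3300

Rank every tier by rate: P7/tier1 21 > P16/tier1 18 > P38/tier1 16 > P7/tier2 13 > P38/tier2 8 > P16/tier2 6.
P7/tier1 (21): +80 ; 90 left.
P16/tier1 (18): +90 ; 0 left.
Total = 21×80 + 18×90 = 3300.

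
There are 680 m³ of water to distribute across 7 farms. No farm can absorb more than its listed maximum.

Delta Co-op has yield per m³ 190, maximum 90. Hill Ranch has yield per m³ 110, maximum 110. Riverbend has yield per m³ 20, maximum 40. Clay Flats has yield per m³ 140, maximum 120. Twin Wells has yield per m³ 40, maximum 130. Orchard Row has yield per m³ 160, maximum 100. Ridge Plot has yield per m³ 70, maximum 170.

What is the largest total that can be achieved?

Order the farms by yield per m³: Delta Co-op 190 > Orchard Row 160 > Clay Flats 140 > Hill Ranch 110 > Ridge Plot 70 > Twin Wells 40 > Riverbend 20.
Delta Co-op takes 90 to reach its cap of 90 → 590 left.
Orchard Row: +100 to 100 (cap) → 490 left.
Clay Flats takes 120 to reach its cap of 120 → 370 left.
Hill Ranch: +110 to 110 (cap) → 260 left.
Ridge Plot: +170 to 170 (cap) → 90 left.
Only 90 left; Twin Wells takes them to reach 90.
Total = 190×90 + 110×110 + 140×120 + 40×90 + 160×100 + 70×170 = 77500.

77500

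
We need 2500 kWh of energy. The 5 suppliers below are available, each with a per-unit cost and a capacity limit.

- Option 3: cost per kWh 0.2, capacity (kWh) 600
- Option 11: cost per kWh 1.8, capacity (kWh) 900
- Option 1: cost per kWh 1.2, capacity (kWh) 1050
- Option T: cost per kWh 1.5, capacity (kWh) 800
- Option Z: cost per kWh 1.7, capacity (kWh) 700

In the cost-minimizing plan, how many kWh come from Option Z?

Use suppliers in increasing cost order.
Option 3 at 0.2: take all 600 kWh — 1900 still needed.
Option 1 (1.2): use full 1050 — 850 kWh to go.
Option T (1.5): use full 800 — 50 kWh to go.
Take 50 from Option Z at 1.7 to finish.
Option 11: unused.

50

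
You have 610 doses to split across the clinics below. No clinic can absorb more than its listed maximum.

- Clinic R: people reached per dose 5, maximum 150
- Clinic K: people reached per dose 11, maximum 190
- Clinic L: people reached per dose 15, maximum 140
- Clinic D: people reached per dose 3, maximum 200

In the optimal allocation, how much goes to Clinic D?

Highest people reached per dose first: Clinic L 15 > Clinic K 11 > Clinic R 5 > Clinic D 3.
Clinic L takes 140 to reach its cap of 140 → 470 left.
Give Clinic K 190 to hit its cap of 190 → 280 left.
Clinic R takes 150 to reach its cap of 150 → 130 left.
Clinic D has room for 200 but only 130 remain, so it gets 130.

130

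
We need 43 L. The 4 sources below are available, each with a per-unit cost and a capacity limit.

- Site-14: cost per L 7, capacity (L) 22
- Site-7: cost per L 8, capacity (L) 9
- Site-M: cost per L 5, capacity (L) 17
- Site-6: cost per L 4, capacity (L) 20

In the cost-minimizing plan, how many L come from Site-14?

Fill from the cheapest source first.
Take 20 from Site-6 at 4 — need 23 more.
Site-M (5): use full 17 — 6 L to go.
Take 6 from Site-14 at 7 to finish.
Site-7: unused.

6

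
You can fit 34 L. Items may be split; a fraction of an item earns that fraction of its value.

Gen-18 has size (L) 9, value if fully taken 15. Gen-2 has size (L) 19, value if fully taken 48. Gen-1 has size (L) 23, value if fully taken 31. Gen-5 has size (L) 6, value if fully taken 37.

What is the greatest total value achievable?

100

Best value per unit of size first: Gen-5 37/6≈6.17, Gen-2 48/19≈2.53, Gen-18 15/9≈1.67, Gen-1 31/23≈1.35.
Take all of Gen-5 (6 L, value 37) → 28 L left.
Gen-2: take in full, 19 L for value 48 → 9 left.
All 9 L of Gen-18 fit (value 15) → 0 remain.
Total value = 100.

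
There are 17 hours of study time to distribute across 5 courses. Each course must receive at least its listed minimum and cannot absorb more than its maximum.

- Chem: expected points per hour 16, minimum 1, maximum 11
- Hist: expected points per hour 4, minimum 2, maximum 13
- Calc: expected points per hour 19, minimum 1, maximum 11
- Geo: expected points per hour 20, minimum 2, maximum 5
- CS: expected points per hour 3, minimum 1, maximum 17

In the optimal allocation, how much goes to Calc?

8

Meeting every minimum uses 1+2+1+2+1 = 7 hours, leaving 10.
Order the courses by expected points per hour: Geo 20 > Calc 19 > Chem 16 > Hist 4 > CS 3.
Give Geo 3 more to hit its cap of 5 ; 7 left.
Calc has room for 10 more but only 7 remain, so it gets 8.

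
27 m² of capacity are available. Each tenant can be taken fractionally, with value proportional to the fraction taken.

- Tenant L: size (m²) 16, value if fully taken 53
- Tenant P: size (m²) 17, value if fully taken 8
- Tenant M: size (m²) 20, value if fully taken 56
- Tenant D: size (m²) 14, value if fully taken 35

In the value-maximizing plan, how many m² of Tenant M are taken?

11

Rank by value-to-size ratio: Tenant L 53/16≈3.31, Tenant M 56/20≈2.8, Tenant D 35/14≈2.5, Tenant P 8/17≈0.471.
Take all of Tenant L (16 m², value 53) — 11 m² left.
Fill the last 11 m² with part of Tenant M: 11/20 of it earns 30.8.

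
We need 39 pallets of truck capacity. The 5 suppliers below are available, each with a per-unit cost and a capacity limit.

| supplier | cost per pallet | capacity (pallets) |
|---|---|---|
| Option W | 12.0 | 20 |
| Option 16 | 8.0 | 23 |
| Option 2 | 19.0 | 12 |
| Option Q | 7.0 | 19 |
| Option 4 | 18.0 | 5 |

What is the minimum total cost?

293

Cheapest first:
Option Q at 7.0: take all 19 pallets ; 20 still needed.
Option 16 (8.0): take the remaining 20 ; done.
Option W, Option 4, Option 2: unused.
Cost = 19×7.0 + 20×8.0 = 293.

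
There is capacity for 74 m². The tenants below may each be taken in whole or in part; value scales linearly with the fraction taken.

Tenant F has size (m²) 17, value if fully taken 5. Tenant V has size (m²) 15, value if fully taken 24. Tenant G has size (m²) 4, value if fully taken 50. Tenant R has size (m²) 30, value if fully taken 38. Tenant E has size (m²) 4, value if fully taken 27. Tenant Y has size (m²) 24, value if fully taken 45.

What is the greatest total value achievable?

180.2

Rank by value-to-size ratio: Tenant G 50/4≈12.5, Tenant E 27/4≈6.75, Tenant Y 45/24≈1.88, Tenant V 24/15≈1.6, Tenant R 38/30≈1.27, Tenant F 5/17≈0.294.
Take all of Tenant G (4 m², value 50) → 70 m² left.
Take all of Tenant E (4 m², value 27) → 66 m² left.
Take all of Tenant Y (24 m², value 45) → 42 m² left.
Tenant V: take in full, 15 m² for value 24 → 27 left.
Fill the last 27 m² with part of Tenant R: 27/30 of it earns 34.2.
Total value = 180.2.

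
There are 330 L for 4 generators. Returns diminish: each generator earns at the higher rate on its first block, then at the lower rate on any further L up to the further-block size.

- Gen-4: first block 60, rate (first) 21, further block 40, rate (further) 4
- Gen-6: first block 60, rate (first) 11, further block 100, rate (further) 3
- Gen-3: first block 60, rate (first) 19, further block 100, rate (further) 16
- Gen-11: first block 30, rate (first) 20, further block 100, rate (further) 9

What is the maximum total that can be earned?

Rank every tier by rate: Gen-4/tier1 21 > Gen-11/tier1 20 > Gen-3/tier1 19 > Gen-3/tier2 16 > Gen-6/tier1 11 > Gen-11/tier2 9 > Gen-4/tier2 4 > Gen-6/tier2 3.
Gen-4/tier1 (21): +60 ; 270 left.
Fill Gen-11 tier1 block (30 at 20) ; 240 left.
Gen-3/tier1 (19): +60 ; 180 left.
Fill Gen-3 tier2 block (100 at 16) ; 80 left.
Gen-6/tier1 (11): +60 ; 20 left.
20 remain; put them into Gen-11 tier2 at 9.
Total = 21×60 + 20×30 + 19×60 + 16×100 + 11×60 + 9×20 = 5440.

5440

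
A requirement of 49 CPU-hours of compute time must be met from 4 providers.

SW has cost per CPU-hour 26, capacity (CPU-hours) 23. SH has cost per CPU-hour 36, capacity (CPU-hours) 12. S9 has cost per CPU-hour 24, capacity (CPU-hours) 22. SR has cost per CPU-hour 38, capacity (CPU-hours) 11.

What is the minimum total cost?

1270

Fill from the cheapest provider first.
S9 (24): use full 22 → 27 CPU-hours to go.
SW at 26: take all 23 CPU-hours → 4 still needed.
Take 4 from SH at 36 to finish.
SR: unused.
Cost = 22×24 + 23×26 + 4×36 = 1270.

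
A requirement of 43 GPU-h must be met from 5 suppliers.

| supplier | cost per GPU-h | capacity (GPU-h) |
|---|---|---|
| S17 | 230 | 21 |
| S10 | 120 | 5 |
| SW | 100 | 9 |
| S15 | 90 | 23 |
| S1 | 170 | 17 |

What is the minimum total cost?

Use suppliers in increasing cost order.
S15 (90): use full 23 → 20 GPU-h to go.
Take 9 from SW at 100 → need 11 more.
Take 5 from S10 at 120 → need 6 more.
S1 (170): take the remaining 6 → done.
S17: unused.
Cost = 23×90 + 9×100 + 5×120 + 6×170 = 4590.

4590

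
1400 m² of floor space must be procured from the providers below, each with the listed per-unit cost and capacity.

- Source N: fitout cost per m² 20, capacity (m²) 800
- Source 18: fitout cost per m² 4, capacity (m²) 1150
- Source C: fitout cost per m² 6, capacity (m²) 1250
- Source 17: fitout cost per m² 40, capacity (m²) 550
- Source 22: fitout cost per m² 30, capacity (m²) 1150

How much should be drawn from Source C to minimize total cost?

Use providers in increasing cost order.
Source 18 at 4: take all 1150 m² → 250 still needed.
Source C at 6: take 250 of its 1250 → requirement met.
Source N, Source 22, Source 17: unused.

250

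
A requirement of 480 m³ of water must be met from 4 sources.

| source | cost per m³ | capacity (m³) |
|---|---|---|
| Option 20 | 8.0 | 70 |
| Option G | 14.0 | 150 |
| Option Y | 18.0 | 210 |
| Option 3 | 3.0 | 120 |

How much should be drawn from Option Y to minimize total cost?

140

Fill from the cheapest source first.
Option 3 (3.0): use full 120 → 360 m³ to go.
Option 20 at 8.0: take all 70 m³ → 290 still needed.
Option G at 14.0: take all 150 m³ → 140 still needed.
Option Y (18.0): take the remaining 140 → done.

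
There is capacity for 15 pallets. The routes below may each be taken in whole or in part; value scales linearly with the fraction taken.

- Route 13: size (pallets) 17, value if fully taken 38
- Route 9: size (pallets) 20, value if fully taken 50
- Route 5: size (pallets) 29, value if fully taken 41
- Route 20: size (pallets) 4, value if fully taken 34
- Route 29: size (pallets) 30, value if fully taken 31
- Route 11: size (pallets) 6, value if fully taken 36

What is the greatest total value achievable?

82.5

Rank by value-to-size ratio: Route 20 34/4≈8.5, Route 11 36/6≈6, Route 9 50/20≈2.5, Route 13 38/17≈2.24, Route 5 41/29≈1.41, Route 29 31/30≈1.03.
Route 20: take in full, 4 pallets for value 34 → 11 left.
Take all of Route 11 (6 pallets, value 36) → 5 pallets left.
5 pallets left: a 5/20 share of Route 9 gives 50×5/20 = 12.5.
Total value = 82.5.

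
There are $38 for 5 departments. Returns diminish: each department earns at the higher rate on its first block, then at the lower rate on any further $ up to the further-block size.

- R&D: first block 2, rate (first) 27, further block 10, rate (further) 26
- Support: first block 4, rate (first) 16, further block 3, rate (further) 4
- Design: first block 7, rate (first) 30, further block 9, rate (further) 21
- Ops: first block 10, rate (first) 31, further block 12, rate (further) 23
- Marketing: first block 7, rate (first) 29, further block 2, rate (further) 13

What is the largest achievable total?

1083

Rank every tier by rate: Ops/first 31 > Design/first 30 > Marketing/first 29 > R&D/first 27 > R&D/second 26 > Ops/second 23 > Design/second 21 > Support/first 16 > Marketing/second 13 > Support/second 4.
Ops/first (31): +10 → 28 left.
Fill Design first block (7 at 30) → 21 left.
Fill Marketing first block (7 at 29) → 14 left.
R&D/first (27): +2 → 12 left.
R&D/second (26): +10 → 2 left.
Ops second at 23: only 2 left, fill 2.
Total = 31×10 + 30×7 + 29×7 + 27×2 + 26×10 + 23×2 = 1083.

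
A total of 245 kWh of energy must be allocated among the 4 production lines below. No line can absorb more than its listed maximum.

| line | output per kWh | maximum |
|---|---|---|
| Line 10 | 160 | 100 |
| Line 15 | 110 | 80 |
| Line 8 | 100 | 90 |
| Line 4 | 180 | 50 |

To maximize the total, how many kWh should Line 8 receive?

15

Order the production lines by output per kWh: Line 4 180 > Line 10 160 > Line 15 110 > Line 8 100.
Line 4: +50 to 50 (cap) — 195 left.
Line 10: +100 to 100 (cap) — 95 left.
Line 15: +80 to 80 (cap) — 15 left.
Only 15 left; Line 8 takes them to reach 15.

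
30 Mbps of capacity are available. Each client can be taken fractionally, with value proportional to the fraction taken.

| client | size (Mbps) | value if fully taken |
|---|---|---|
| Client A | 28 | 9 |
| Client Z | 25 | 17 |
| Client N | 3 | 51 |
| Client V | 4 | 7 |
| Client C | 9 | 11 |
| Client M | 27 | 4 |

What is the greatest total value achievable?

Sort by value density: Client N 51/3≈17, Client V 7/4≈1.75, Client C 11/9≈1.22, Client Z 17/25≈0.68, Client A 9/28≈0.321, Client M 4/27≈0.148.
All 3 Mbps of Client N fit (value 51) → 27 remain.
All 4 Mbps of Client V fit (value 7) → 23 remain.
Take all of Client C (9 Mbps, value 11) → 14 Mbps left.
Only 14 Mbps remain; take 14/25 of Client Z for value 17×14/25 = 9.52.
Total value = 78.52.

78.52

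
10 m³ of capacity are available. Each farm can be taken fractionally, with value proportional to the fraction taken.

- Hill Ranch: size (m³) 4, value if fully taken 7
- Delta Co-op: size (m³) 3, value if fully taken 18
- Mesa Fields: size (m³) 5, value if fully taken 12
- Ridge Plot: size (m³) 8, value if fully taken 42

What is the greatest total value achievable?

Rank by value-to-size ratio: Delta Co-op 18/3≈6, Ridge Plot 42/8≈5.25, Mesa Fields 12/5≈2.4, Hill Ranch 7/4≈1.75.
Delta Co-op: take in full, 3 m³ for value 18 → 7 left.
7 m³ left: a 7/8 share of Ridge Plot gives 42×7/8 = 36.75.
Total value = 54.75.

54.75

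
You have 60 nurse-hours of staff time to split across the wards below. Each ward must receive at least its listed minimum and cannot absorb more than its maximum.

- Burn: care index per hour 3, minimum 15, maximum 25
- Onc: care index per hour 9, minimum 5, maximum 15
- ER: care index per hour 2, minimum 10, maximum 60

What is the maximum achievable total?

250

Meeting every minimum uses 15+5+10 = 30 nurse-hours, leaving 30.
Highest care index per hour first: Onc 9 > Burn 3 > ER 2.
Onc takes 10 more to reach its cap of 15 ; 20 left.
Burn takes 10 more to reach its cap of 25 ; 10 left.
ER has room for 50 more but only 10 remain, so it gets 20.
Total = 3×25 + 9×15 + 2×20 = 250.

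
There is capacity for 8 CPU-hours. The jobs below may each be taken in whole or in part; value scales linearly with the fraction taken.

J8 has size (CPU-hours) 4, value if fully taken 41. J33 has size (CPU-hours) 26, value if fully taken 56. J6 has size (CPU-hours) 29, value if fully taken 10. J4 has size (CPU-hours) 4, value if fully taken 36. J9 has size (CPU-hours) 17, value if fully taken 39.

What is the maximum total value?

Sort by value density: J8 41/4≈10.2, J4 36/4≈9, J9 39/17≈2.29, J33 56/26≈2.15, J6 10/29≈0.345.
Take all of J8 (4 CPU-hours, value 41) — 4 CPU-hours left.
Take all of J4 (4 CPU-hours, value 36) — 0 CPU-hours left.
Total value = 77.

77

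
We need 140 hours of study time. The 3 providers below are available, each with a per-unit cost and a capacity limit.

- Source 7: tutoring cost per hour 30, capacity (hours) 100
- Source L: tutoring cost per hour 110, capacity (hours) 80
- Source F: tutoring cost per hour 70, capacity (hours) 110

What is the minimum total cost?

5800

Use providers in increasing cost order.
Source 7 at 30: take all 100 hours — 40 still needed.
Source F at 70: take 40 of its 110 — requirement met.
Source L: unused.
Cost = 100×30 + 40×70 = 5800.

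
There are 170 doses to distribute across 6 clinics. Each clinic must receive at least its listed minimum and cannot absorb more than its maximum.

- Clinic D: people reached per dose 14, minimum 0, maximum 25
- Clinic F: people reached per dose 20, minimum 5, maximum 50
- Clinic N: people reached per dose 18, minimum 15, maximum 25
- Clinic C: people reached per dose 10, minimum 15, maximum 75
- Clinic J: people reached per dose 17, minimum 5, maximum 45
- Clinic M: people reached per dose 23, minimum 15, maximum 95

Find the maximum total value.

Meeting every minimum uses 0+5+15+15+5+15 = 55 doses, leaving 115.
Rank by people reached per dose: Clinic M 23 > Clinic F 20 > Clinic N 18 > Clinic J 17 > Clinic D 14 > Clinic C 10.
Clinic M takes 80 more to reach its cap of 95 — 35 left.
Clinic F has room for 45 more but only 35 remain, so it gets 40.
Total = 20×40 + 18×15 + 10×15 + 17×5 + 23×95 = 3490.

3490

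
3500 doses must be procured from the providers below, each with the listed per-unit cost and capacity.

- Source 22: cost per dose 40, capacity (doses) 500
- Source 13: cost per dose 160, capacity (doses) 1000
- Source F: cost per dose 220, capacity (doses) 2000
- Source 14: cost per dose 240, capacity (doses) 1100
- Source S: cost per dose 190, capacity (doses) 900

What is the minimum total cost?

593000

Use providers in increasing cost order.
Source 22 (40): use full 500 → 3000 doses to go.
Source 13 (160): use full 1000 → 2000 doses to go.
Source S (190): use full 900 → 1100 doses to go.
Take 1100 from Source F at 220 to finish.
Source 14: unused.
Cost = 500×40 + 1000×160 + 900×190 + 1100×220 = 593000.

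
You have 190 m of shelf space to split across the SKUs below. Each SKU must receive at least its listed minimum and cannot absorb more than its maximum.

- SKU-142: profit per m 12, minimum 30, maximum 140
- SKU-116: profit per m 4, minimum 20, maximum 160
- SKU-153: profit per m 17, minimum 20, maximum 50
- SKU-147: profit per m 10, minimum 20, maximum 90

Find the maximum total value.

Meeting every minimum uses 30+20+20+20 = 90 m, leaving 100.
Order the SKUs by profit per m: SKU-153 17 > SKU-142 12 > SKU-147 10 > SKU-116 4.
Give SKU-153 30 more to hit its cap of 50 → 70 left.
Only 70 left; SKU-142 takes them to reach 100.
Total = 12×100 + 4×20 + 17×50 + 10×20 = 2330.

2330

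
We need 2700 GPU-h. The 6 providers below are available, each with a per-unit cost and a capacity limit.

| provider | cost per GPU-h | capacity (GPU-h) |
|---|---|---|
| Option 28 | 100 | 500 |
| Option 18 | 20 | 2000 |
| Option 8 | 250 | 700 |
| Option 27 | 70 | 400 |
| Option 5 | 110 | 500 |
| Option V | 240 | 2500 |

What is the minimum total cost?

98000

Use providers in increasing cost order.
Option 18 (20): use full 2000 — 700 GPU-h to go.
Option 27 at 70: take all 400 GPU-h — 300 still needed.
Take 300 from Option 28 at 100 to finish.
Option 5, Option V, Option 8: unused.
Cost = 2000×20 + 400×70 + 300×100 = 98000.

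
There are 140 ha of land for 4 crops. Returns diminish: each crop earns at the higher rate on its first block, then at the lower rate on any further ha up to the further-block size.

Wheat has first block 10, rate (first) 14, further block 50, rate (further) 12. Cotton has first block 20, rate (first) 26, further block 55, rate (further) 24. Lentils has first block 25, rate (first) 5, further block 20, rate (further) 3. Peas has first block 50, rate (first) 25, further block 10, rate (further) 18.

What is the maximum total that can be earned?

3340

Treat each block as its own option and order by rate: Cotton/first 26 > Peas/first 25 > Cotton/second 24 > Peas/second 18 > Wheat/first 14 > Wheat/second 12 > Lentils/first 5 > Lentils/second 3.
Fill Cotton first block (20 at 26) — 120 left.
Peas first at 25: fill all 50 — 70 left.
Cotton second at 24: fill all 55 — 15 left.
Fill Peas second block (10 at 18) — 5 left.
Wheat first at 14: only 5 left, fill 5.
Total = 26×20 + 25×50 + 24×55 + 18×10 + 14×5 = 3340.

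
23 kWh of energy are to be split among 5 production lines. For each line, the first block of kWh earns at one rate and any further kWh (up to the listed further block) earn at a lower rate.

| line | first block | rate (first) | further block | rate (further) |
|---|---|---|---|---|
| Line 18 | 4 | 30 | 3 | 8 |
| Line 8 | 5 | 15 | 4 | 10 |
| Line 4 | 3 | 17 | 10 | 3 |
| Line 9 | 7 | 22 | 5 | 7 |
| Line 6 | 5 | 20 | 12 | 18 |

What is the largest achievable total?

500

Treat each block as its own option and order by rate: Line 18/tier1 30 > Line 9/tier1 22 > Line 6/tier1 20 > Line 6/tier2 18 > Line 4/tier1 17 > Line 8/tier1 15 > Line 8/tier2 10 > Line 18/tier2 8 > Line 9/tier2 7 > Line 4/tier2 3.
Line 18/tier1 (30): +4 — 19 left.
Line 9/tier1 (22): +7 — 12 left.
Fill Line 6 tier1 block (5 at 20) — 7 left.
7 remain; put them into Line 6 tier2 at 18.
Total = 30×4 + 22×7 + 20×5 + 18×7 = 500.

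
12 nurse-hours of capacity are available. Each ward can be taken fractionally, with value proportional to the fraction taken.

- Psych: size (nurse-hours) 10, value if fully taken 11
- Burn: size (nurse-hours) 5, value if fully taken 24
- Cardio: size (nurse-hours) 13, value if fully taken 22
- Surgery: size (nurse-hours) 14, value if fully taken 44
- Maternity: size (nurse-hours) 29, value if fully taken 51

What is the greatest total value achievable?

46

Rank by value-to-size ratio: Burn 24/5≈4.8, Surgery 44/14≈3.14, Maternity 51/29≈1.76, Cardio 22/13≈1.69, Psych 11/10≈1.1.
Burn: take in full, 5 nurse-hours for value 24 → 7 left.
Only 7 nurse-hours remain; take 7/14 of Surgery for value 44×7/14 = 22.
Total value = 46.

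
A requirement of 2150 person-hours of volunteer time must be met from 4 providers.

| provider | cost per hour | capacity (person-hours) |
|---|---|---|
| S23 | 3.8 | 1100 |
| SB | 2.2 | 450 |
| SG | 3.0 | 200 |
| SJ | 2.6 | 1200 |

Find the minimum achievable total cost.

Fill from the cheapest provider first.
SB (2.2): use full 450 → 1700 person-hours to go.
SJ at 2.6: take all 1200 person-hours → 500 still needed.
SG (3.0): use full 200 → 300 person-hours to go.
S23 at 3.8: take 300 of its 1100 → requirement met.
Cost = 450×2.2 + 1200×2.6 + 200×3.0 + 300×3.8 = 5850.

5850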